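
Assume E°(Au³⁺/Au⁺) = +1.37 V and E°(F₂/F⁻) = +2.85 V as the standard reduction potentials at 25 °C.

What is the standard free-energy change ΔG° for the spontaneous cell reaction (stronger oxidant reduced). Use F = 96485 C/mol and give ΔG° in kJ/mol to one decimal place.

F₂/F⁻ (E° = +2.85 V) is the cathode; Au³⁺/Au⁺ (E° = +1.37 V) is the anode, so E°cell = +1.48 V.
Balancing electrons gives n = 2 (lcm of 2 and 2).
ΔG° = −nFE° = −(2)(96485)(+1.48) = -285,596 J = -285.6 kJ/mol.

-285.6 kJ/mol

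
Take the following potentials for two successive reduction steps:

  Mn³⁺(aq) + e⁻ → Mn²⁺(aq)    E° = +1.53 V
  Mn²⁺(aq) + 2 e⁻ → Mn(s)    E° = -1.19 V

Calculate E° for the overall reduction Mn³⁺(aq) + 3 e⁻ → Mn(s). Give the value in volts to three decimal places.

-0.283 V

Adding the free-energy changes (−nFE°) of the two steps gives −n₃FE°₃ = −n₁FE°₁ − n₂FE°₂.
E°₃ = (1×+1.53 + 2×-1.19) / 3 = (-0.850) / 3 = -0.283 V.
Simply averaging or adding the two E° values would be wrong; the electron-weighted sum is required.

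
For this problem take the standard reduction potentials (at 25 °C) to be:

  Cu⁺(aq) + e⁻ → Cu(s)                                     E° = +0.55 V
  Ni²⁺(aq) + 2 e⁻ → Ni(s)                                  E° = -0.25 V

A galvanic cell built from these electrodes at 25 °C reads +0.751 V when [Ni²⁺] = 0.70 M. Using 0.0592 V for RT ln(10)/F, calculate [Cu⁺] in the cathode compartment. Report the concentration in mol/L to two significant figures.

Cu⁺/Cu is the cathode, Ni²⁺/Ni the anode: E°cell = +0.80 V, n = 2.
Overall reaction: 2 Cu⁺(aq) + Ni(s) → 2 Cu(s) + Ni²⁺(aq); Q = [Ni²⁺]^1/[Cu⁺]^2.
From E = E° − (0.0592/n) log Q: log Q = (E° − E)·n/0.0592 = (+0.80 − (+0.751))·2/0.0592 = 1.6554.
So 2·log[Cu⁺] = 1·log(0.7) − log Q = -0.1549 − (1.6554) = -1.8103; log[Cu⁺] = -1.8103 / 2 = -0.9052; [Cu⁺] = 10^(-0.9052) ≈ 0.12 M.

0.12 M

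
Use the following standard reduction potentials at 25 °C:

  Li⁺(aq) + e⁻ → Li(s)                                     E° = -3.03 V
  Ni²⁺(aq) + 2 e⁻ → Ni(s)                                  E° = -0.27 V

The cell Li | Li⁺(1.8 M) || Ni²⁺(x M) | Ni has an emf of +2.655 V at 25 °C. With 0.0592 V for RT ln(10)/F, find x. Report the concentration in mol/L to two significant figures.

Ni²⁺/Ni is the cathode, Li⁺/Li the anode: E°cell = +2.76 V, n = 2.
Overall reaction: Ni²⁺(aq) + 2 Li(s) → Ni(s) + 2 Li⁺(aq); Q = [Li⁺]^2/[Ni²⁺]^1.
From E = E° − (0.0592/n) log Q: log Q = (E° − E)·n/0.0592 = (+2.76 − (+2.655))·2/0.0592 = 3.5473.
So 1·log[Ni²⁺] = 2·log(1.8) − log Q = 0.5105 − (3.5473) = -3.0368; [Ni²⁺] = 10^(-3.0368) ≈ 0.00092 M.

0.00092 M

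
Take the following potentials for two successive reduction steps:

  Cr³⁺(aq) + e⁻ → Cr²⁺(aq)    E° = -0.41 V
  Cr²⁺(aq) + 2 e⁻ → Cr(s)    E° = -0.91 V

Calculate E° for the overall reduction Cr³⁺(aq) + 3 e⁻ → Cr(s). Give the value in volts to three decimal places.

-0.743 V

Standard free energies of sequential steps add: ΔG°₃ = ΔG°₁ + ΔG°₂, so n₃E°₃ = n₁E°₁ + n₂E°₂.
E°₃ = (1×-0.41 + 2×-0.91) / 3 = (-2.230) / 3 = -0.743 V.
Simply averaging or adding the two E° values would be wrong; the electron-weighted sum is required.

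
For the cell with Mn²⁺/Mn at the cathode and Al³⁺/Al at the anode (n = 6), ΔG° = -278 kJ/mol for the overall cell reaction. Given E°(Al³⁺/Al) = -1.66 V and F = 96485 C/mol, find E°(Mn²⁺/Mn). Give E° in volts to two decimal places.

-1.18 V

E°cell = −ΔG°/(nF) = −(-278×10³)/((6)(96485)) = +0.480 V.
Since Mn²⁺/Mn is the cathode and Al³⁺/Al the anode, E°cell = E°(Mn²⁺/Mn) − E°(Al³⁺/Al).
So E°(Mn²⁺/Mn) = E°cell + E°(Al³⁺/Al) = +0.480 + (-1.66) = -1.18 V.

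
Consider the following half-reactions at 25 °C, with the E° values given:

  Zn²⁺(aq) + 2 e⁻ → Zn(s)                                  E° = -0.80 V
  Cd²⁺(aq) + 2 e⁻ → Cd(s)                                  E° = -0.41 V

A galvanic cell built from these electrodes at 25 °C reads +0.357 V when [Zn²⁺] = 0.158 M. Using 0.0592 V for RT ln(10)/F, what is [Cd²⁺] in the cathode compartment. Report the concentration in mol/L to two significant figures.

0.012 M

Cd²⁺/Cd is the cathode, Zn²⁺/Zn the anode: E°cell = +0.39 V, n = 2.
Overall reaction: Cd²⁺(aq) + Zn(s) → Cd(s) + Zn²⁺(aq); Q = [Zn²⁺]^1/[Cd²⁺]^1.
From E = E° − (0.0592/n) log Q: log Q = (E° − E)·n/0.0592 = (+0.39 − (+0.357))·2/0.0592 = 1.1149.
So 1·log[Cd²⁺] = 1·log(0.158) − log Q = -0.8013 − (1.1149) = -1.9162; [Cd²⁺] = 10^(-1.9162) ≈ 0.012 M.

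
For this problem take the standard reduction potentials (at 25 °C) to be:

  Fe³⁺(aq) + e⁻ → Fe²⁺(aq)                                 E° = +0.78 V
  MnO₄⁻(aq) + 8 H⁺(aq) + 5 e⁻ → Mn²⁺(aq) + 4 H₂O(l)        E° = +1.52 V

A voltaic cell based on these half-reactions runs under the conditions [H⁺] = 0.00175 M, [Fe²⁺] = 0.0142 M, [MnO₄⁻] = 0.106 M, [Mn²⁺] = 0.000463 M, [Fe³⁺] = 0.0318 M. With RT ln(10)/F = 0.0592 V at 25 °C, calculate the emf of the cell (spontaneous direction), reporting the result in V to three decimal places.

MnO₄⁻/Mn²⁺ is the cathode (higher E°), Fe³⁺/Fe²⁺ the anode: E°cell = +1.52 − (+0.78) = +0.74 V, n = 5.
Overall: MnO₄⁻(aq) + 8 H⁺(aq) + 5 Fe²⁺(aq) → Mn²⁺(aq) + 4 H₂O(l) + 5 Fe³⁺(aq)
Q = [Mn²⁺]·[Fe³⁺]^5 / ([MnO₄⁻]·[H⁺]^8·[Fe²⁺]^5); log Q = 21.447.
E = E° − (0.0592/n) log Q = +0.74 − (0.0592/5)(21.447) = +0.486 V.

+0.486 V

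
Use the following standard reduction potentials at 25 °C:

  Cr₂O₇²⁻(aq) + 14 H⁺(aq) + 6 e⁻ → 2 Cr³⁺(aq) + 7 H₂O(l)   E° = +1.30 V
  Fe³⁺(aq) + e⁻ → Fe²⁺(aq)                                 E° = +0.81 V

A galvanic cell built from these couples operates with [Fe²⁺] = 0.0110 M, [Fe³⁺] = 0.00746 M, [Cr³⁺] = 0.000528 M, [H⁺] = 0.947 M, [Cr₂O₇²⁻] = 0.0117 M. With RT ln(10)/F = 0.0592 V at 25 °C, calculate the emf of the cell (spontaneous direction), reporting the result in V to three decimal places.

Cr₂O₇²⁻/Cr³⁺ is the cathode (higher E°), Fe³⁺/Fe²⁺ the anode: E°cell = +1.30 − (+0.81) = +0.49 V, n = 6.
Overall: Cr₂O₇²⁻(aq) + 14 H⁺(aq) + 6 Fe²⁺(aq) → 2 Cr³⁺(aq) + 7 H₂O(l) + 6 Fe³⁺(aq)
Q = [Cr³⁺]^2·[Fe³⁺]^6 / ([Cr₂O₇²⁻]·[H⁺]^14·[Fe²⁺]^6); log Q = -5.304.
E = E° − (0.0592/n) log Q = +0.49 − (0.0592/6)(-5.304) = +0.542 V.

+0.542 V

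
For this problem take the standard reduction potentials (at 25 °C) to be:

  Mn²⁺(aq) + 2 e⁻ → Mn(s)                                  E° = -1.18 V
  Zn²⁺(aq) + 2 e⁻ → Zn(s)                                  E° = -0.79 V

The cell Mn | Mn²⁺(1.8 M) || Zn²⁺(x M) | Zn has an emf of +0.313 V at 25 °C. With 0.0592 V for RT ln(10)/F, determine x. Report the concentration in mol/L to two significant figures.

Zn²⁺/Zn is the cathode, Mn²⁺/Mn the anode: E°cell = +0.39 V, n = 2.
Overall reaction: Zn²⁺(aq) + Mn(s) → Zn(s) + Mn²⁺(aq); Q = [Mn²⁺]^1/[Zn²⁺]^1.
From E = E° − (0.0592/n) log Q: log Q = (E° − E)·n/0.0592 = (+0.39 − (+0.313))·2/0.0592 = 2.6014.
So 1·log[Zn²⁺] = 1·log(1.8) − log Q = 0.2553 − (2.6014) = -2.3461; [Zn²⁺] = 10^(-2.3461) ≈ 0.0045 M.

0.0045 M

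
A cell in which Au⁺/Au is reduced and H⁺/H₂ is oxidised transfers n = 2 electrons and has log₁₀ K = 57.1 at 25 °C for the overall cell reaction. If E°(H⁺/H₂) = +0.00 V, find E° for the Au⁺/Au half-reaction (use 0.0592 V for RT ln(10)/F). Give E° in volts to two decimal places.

+1.69 V

E°cell = (0.0592/n)·log K = (0.0592/2)(57.1) = +1.690 V.
Since Au⁺/Au is the cathode and H⁺/H₂ the anode, E°cell = E°(Au⁺/Au) − E°(H⁺/H₂).
So E°(Au⁺/Au) = E°cell + E°(H⁺/H₂) = +1.690 + (+0.00) = +1.69 V.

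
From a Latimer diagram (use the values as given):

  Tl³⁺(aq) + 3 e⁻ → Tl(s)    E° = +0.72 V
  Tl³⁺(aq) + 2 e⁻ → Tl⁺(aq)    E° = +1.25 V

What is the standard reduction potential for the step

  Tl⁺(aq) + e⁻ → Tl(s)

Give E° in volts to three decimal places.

Sequential free energies add, so n₃E°₃ = n₁E°₁ + n₂E°₂.
With n₃ = 3, and the known step contributing 2×(+1.25) V, the unknown satisfies 1·E° = 3×(+0.72) − 2×(+1.25) = -0.340.
E° = -0.340 / 1 = -0.340 V.

-0.340 V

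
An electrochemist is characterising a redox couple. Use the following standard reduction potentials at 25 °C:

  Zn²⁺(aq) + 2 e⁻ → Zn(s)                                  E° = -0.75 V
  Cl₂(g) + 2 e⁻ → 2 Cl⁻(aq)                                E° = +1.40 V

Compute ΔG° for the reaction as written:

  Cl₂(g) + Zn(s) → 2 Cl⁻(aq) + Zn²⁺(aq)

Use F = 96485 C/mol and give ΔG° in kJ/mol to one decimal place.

As written, Cl₂/Cl⁻ is reduced (cathode) and Zn²⁺/Zn is oxidised (anode), so E°cell = (+1.40) − (-0.75) = +2.15 V.
Balancing electrons gives n = 2.
ΔG° = −nFE° = −(2)(96485)(+2.15) = -414,886 J = -414.9 kJ/mol.

-414.9 kJ/mol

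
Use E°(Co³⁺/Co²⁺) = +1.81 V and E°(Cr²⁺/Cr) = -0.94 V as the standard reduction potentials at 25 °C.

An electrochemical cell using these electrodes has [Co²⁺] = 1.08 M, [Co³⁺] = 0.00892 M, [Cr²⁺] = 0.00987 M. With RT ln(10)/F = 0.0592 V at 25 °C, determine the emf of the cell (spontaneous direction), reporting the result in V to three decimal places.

+2.686 V

Co³⁺/Co²⁺ is the cathode (higher E°), Cr²⁺/Cr the anode: E°cell = +1.81 − (-0.94) = +2.75 V, n = 2.
Overall: 2 Co³⁺(aq) + Cr(s) → 2 Co²⁺(aq) + Cr²⁺(aq)
Q = [Co²⁺]^2·[Cr²⁺] / ([Co³⁺]^2); log Q = 2.160.
E = E° − (0.0592/n) log Q = +2.75 − (0.0592/2)(2.160) = +2.686 V.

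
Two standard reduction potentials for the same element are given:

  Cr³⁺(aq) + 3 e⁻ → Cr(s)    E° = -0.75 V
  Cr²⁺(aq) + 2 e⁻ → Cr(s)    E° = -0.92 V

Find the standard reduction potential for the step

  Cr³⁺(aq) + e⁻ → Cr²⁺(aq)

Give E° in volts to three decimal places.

Sequential free energies add, so n₃E°₃ = n₁E°₁ + n₂E°₂.
With n₃ = 3, and the known step contributing 2×(-0.92) V, the unknown satisfies 1·E° = 3×(-0.75) − 2×(-0.92) = -0.410.
E° = -0.410 / 1 = -0.410 V.

-0.410 V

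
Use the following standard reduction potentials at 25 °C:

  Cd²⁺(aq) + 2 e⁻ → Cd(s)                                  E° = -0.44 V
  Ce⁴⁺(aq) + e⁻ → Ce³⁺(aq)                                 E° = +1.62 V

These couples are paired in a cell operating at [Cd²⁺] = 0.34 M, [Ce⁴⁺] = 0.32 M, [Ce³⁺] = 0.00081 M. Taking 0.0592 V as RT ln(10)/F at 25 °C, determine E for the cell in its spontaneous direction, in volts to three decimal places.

Ce⁴⁺/Ce³⁺ is the cathode (higher E°), Cd²⁺/Cd the anode: E°cell = +1.62 − (-0.44) = +2.06 V, n = 2.
Overall: 2 Ce⁴⁺(aq) + Cd(s) → 2 Ce³⁺(aq) + Cd²⁺(aq)
Q = [Ce³⁺]^2·[Cd²⁺] / ([Ce⁴⁺]^2); log Q = -5.662.
E = E° − (0.0592/n) log Q = +2.06 − (0.0592/2)(-5.662) = +2.228 V.

+2.228 V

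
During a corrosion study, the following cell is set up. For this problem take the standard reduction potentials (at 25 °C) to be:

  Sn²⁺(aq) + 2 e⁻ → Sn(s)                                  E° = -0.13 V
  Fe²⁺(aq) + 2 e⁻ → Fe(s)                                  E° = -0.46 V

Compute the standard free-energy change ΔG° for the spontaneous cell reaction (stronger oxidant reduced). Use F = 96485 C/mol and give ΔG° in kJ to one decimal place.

Sn²⁺/Sn (E° = -0.13 V) is the cathode; Fe²⁺/Fe (E° = -0.46 V) is the anode, so E°cell = +0.33 V.
Balancing electrons gives n = 2 (lcm of 2 and 2).
ΔG° = −nFE° = −(2)(96485)(+0.33) = -63,680 J = -63.7 kJ.

-63.7 kJ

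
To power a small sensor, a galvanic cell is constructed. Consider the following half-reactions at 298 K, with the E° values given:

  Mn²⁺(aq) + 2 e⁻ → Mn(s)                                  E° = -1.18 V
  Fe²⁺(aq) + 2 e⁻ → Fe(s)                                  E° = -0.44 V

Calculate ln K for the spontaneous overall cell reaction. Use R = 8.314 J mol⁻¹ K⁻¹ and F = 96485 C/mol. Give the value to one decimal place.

57.6

Cathode: Fe²⁺/Fe; anode: Mn²⁺/Mn. E°cell = (-0.44) − (-1.18) = +0.74 V, with n = 2.
ΔG° = −nFE° = −RT ln K, so ln K = nFE°/(RT) = (2)(96485)(+0.74) / ((8.314)(298)) = 57.636.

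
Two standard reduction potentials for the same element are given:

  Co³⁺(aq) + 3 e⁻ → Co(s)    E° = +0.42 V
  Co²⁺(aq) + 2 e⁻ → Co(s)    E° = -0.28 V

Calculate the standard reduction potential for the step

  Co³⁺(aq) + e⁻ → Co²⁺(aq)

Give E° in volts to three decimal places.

+1.820 V

Sequential free energies add, so n₃E°₃ = n₁E°₁ + n₂E°₂.
With n₃ = 3, and the known step contributing 2×(-0.28) V, the unknown satisfies 1·E° = 3×(+0.42) − 2×(-0.28) = +1.820.
E° = +1.820 / 1 = +1.820 V.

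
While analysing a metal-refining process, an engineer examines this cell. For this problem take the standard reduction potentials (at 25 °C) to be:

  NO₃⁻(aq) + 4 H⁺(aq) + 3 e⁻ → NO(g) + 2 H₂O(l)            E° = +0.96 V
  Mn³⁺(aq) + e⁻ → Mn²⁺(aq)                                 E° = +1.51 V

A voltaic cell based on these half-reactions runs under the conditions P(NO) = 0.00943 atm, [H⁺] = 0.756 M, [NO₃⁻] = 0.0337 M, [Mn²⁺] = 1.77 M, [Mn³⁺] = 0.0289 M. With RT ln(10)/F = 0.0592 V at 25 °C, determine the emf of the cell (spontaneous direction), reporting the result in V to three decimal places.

+0.443 V

Mn³⁺/Mn²⁺ is the cathode (higher E°), NO₃⁻/NO the anode: E°cell = +1.51 − (+0.96) = +0.55 V, n = 3.
Overall: 3 Mn³⁺(aq) + NO(g) + 2 H₂O(l) → 3 Mn²⁺(aq) + NO₃⁻(aq) + 4 H⁺(aq)
Q = [Mn²⁺]^3·[NO₃⁻]·[H⁺]^4 / ([Mn³⁺]^3·P(NO)); log Q = 5.428.
E = E° − (0.0592/n) log Q = +0.55 − (0.0592/3)(5.428) = +0.443 V.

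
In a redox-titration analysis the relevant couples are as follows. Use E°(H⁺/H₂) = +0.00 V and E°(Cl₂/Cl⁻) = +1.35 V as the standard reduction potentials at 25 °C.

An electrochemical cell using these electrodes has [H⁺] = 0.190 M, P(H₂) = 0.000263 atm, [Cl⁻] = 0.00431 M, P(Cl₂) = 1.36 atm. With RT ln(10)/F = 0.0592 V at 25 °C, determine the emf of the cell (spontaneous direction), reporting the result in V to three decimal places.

+1.431 V

Cl₂/Cl⁻ is the cathode (higher E°), H⁺/H₂ the anode: E°cell = +1.35 − (+0.00) = +1.35 V, n = 2.
Overall: Cl₂(g) + H₂(g) → 2 Cl⁻(aq) + 2 H⁺(aq)
Q = [Cl⁻]^2·[H⁺]^2 / (P(Cl₂)·P(H₂)); log Q = -2.727.
E = E° − (0.0592/n) log Q = +1.35 − (0.0592/2)(-2.727) = +1.431 V.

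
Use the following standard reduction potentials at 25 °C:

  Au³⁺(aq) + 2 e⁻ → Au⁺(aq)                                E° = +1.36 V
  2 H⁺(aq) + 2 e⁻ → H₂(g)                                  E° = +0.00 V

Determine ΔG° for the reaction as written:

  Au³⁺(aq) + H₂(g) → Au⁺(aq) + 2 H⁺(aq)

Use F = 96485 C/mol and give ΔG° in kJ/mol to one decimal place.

-262.4 kJ/mol

As written, Au³⁺/Au⁺ is reduced (cathode) and H⁺/H₂ is oxidised (anode), so E°cell = (+1.36) − (+0.00) = +1.36 V.
Balancing electrons gives n = 2.
ΔG° = −nFE° = −(2)(96485)(+1.36) = -262,439 J = -262.4 kJ/mol.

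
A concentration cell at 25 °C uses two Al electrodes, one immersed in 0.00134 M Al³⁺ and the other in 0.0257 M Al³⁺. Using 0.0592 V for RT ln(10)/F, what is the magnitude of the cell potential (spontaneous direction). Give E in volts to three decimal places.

For a concentration cell E°cell = 0. The 0.0257 M side is the cathode (reduction is favoured where [Al³⁺] is higher).
With n = 3, E = −(0.0592/3) log([Al³⁺]ₐₙ/[Al³⁺]꜀ₐₜ) = −(0.0592/3) log(0.00134/0.0257) = −(0.0592/3)(-1.283) = +0.025 V.

+0.025 V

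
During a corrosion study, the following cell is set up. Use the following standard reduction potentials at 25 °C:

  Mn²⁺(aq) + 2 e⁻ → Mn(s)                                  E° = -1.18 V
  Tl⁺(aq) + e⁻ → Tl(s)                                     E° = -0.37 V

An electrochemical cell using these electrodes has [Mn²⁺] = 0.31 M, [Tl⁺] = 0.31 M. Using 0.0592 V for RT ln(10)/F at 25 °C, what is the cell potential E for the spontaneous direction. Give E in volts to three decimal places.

+0.795 V

Tl⁺/Tl is the cathode (higher E°), Mn²⁺/Mn the anode: E°cell = -0.37 − (-1.18) = +0.81 V, n = 2.
Overall: 2 Tl⁺(aq) + Mn(s) → 2 Tl(s) + Mn²⁺(aq)
Q = [Mn²⁺] / ([Tl⁺]^2); log Q = 0.509.
E = E° − (0.0592/n) log Q = +0.81 − (0.0592/2)(0.509) = +0.795 V.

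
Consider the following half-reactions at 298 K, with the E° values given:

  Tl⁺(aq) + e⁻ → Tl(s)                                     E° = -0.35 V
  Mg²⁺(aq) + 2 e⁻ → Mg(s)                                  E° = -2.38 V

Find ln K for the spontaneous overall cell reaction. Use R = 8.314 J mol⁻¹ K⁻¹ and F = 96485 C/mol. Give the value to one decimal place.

158.1

Cathode: Tl⁺/Tl; anode: Mg²⁺/Mg. E°cell = (-0.35) − (-2.38) = +2.03 V, with n = 2.
ΔG° = −nFE° = −RT ln K, so ln K = nFE°/(RT) = (2)(96485)(+2.03) / ((8.314)(298)) = 158.110.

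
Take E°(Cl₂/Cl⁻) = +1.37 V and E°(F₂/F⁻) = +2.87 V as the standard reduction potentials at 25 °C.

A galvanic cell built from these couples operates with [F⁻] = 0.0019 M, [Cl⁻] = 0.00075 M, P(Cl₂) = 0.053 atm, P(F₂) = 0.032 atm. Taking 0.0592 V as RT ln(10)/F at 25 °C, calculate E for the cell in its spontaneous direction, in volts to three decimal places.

F₂/F⁻ is the cathode (higher E°), Cl₂/Cl⁻ the anode: E°cell = +2.87 − (+1.37) = +1.50 V, n = 2.
Overall: F₂(g) + 2 Cl⁻(aq) → 2 F⁻(aq) + Cl₂(g)
Q = [F⁻]^2·P(Cl₂) / (P(F₂)·[Cl⁻]^2); log Q = 1.027.
E = E° − (0.0592/n) log Q = +1.50 − (0.0592/2)(1.027) = +1.470 V.

+1.470 V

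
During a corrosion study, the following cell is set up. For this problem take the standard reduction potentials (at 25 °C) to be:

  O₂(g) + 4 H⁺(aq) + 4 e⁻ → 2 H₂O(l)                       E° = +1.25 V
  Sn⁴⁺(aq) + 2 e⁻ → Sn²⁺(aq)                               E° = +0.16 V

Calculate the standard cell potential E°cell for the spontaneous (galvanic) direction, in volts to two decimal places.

The O₂/H₂O couple has the higher reduction potential, so it is the cathode; Sn⁴⁺/Sn²⁺ is oxidised at the anode.
E°cell = E°(cathode) − E°(anode) = (+1.25) − (+0.16) = +1.09 V.

+1.09 V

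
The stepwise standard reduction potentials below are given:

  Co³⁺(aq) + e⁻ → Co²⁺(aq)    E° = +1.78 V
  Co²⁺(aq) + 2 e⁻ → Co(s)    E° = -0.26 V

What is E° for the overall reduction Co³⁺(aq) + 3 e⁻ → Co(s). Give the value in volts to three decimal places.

Standard free energies of sequential steps add: ΔG°₃ = ΔG°₁ + ΔG°₂, so n₃E°₃ = n₁E°₁ + n₂E°₂.
E°₃ = (1×+1.78 + 2×-0.26) / 3 = (+1.260) / 3 = +0.420 V.

+0.420 V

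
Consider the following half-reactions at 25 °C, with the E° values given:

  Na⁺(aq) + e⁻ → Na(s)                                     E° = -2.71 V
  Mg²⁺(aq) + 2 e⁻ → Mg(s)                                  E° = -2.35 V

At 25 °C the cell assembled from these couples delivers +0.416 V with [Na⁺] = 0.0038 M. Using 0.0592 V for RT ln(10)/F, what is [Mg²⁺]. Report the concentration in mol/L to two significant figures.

Mg²⁺/Mg is the cathode, Na⁺/Na the anode: E°cell = +0.36 V, n = 2.
Overall reaction: Mg²⁺(aq) + 2 Na(s) → Mg(s) + 2 Na⁺(aq); Q = [Na⁺]^2/[Mg²⁺]^1.
From E = E° − (0.0592/n) log Q: log Q = (E° − E)·n/0.0592 = (+0.36 − (+0.416))·2/0.0592 = -1.8919.
So 1·log[Mg²⁺] = 2·log(0.0038) − log Q = -4.8404 − (-1.8919) = -2.9485; [Mg²⁺] = 10^(-2.9485) ≈ 0.0011 M.

0.0011 M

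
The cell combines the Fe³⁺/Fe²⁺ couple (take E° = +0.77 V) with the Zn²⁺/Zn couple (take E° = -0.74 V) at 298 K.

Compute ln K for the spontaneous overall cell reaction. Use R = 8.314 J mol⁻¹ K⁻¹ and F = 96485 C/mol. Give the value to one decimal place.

117.6

Cathode: Fe³⁺/Fe²⁺; anode: Zn²⁺/Zn. E°cell = (+0.77) − (-0.74) = +1.51 V, with n = 2.
ΔG° = −nFE° = −RT ln K, so ln K = nFE°/(RT) = (2)(96485)(+1.51) / ((8.314)(298)) = 117.609.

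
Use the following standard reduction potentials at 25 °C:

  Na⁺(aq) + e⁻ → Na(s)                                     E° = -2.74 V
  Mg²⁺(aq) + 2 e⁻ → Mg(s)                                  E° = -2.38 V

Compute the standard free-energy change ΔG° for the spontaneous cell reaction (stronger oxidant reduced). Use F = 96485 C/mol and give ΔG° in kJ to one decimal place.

-69.5 kJ

Mg²⁺/Mg (E° = -2.38 V) is the cathode; Na⁺/Na (E° = -2.74 V) is the anode, so E°cell = +0.36 V.
Balancing electrons gives n = 2 (lcm of 2 and 1).
ΔG° = −nFE° = −(2)(96485)(+0.36) = -69,469 J = -69.5 kJ.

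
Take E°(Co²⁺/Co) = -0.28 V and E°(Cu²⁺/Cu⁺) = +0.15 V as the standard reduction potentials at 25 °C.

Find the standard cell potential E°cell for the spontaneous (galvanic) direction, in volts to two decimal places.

The Cu²⁺/Cu⁺ couple has the higher reduction potential, so it is the cathode; Co²⁺/Co is oxidised at the anode.
E°cell = E°(cathode) − E°(anode) = (+0.15) − (-0.28) = +0.43 V.

+0.43 V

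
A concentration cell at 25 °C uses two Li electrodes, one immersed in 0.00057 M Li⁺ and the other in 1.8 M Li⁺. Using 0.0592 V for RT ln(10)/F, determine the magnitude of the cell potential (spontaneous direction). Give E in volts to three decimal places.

+0.207 V

For a concentration cell E°cell = 0. The 1.8 M side is the cathode (reduction is favoured where [Li⁺] is higher).
With n = 1, E = −(0.0592/1) log([Li⁺]ₐₙ/[Li⁺]꜀ₐₜ) = −(0.0592/1) log(0.00057/1.8) = −(0.0592/1)(-3.499) = +0.207 V.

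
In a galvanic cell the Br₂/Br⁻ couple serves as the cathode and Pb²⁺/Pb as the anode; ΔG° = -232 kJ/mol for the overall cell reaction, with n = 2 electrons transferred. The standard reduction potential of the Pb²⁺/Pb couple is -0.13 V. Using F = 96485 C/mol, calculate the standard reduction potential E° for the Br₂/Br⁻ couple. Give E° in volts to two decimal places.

E°cell = −ΔG°/(nF) = −(-232×10³)/((2)(96485)) = +1.202 V.
Since Br₂/Br⁻ is the cathode and Pb²⁺/Pb the anode, E°cell = E°(Br₂/Br⁻) − E°(Pb²⁺/Pb).
So E°(Br₂/Br⁻) = E°cell + E°(Pb²⁺/Pb) = +1.202 + (-0.13) = +1.07 V.

+1.07 V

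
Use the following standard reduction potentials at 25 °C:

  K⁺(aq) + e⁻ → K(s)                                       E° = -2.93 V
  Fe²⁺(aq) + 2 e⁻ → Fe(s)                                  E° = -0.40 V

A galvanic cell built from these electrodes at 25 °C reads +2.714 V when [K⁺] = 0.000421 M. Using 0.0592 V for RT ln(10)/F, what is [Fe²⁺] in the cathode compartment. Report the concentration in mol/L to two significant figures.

Fe²⁺/Fe is the cathode, K⁺/K the anode: E°cell = +2.53 V, n = 2.
Overall reaction: Fe²⁺(aq) + 2 K(s) → Fe(s) + 2 K⁺(aq); Q = [K⁺]^2/[Fe²⁺]^1.
From E = E° − (0.0592/n) log Q: log Q = (E° − E)·n/0.0592 = (+2.53 − (+2.714))·2/0.0592 = -6.2162.
So 1·log[Fe²⁺] = 2·log(0.000421) − log Q = -6.7514 − (-6.2162) = -0.5352; [Fe²⁺] = 10^(-0.5352) ≈ 0.29 M.

0.29 M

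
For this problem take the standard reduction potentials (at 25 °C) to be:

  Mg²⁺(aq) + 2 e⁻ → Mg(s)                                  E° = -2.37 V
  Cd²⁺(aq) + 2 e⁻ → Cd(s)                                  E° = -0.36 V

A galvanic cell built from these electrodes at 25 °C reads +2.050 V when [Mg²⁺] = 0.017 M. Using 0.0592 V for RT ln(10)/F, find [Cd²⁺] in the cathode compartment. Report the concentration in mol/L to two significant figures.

Cd²⁺/Cd is the cathode, Mg²⁺/Mg the anode: E°cell = +2.01 V, n = 2.
Overall reaction: Cd²⁺(aq) + Mg(s) → Cd(s) + Mg²⁺(aq); Q = [Mg²⁺]^1/[Cd²⁺]^1.
From E = E° − (0.0592/n) log Q: log Q = (E° − E)·n/0.0592 = (+2.01 − (+2.050))·2/0.0592 = -1.3514.
So 1·log[Cd²⁺] = 1·log(0.017) − log Q = -1.7696 − (-1.3514) = -0.4182; [Cd²⁺] = 10^(-0.4182) ≈ 0.38 M.

0.38 M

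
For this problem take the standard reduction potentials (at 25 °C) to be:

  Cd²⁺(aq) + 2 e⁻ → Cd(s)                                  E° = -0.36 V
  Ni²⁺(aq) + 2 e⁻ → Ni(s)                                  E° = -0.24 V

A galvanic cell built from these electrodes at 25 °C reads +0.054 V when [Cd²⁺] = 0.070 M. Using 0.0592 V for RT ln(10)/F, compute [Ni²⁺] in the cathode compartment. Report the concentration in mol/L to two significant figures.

0.00041 M

Ni²⁺/Ni is the cathode, Cd²⁺/Cd the anode: E°cell = +0.12 V, n = 2.
Overall reaction: Ni²⁺(aq) + Cd(s) → Ni(s) + Cd²⁺(aq); Q = [Cd²⁺]^1/[Ni²⁺]^1.
From E = E° − (0.0592/n) log Q: log Q = (E° − E)·n/0.0592 = (+0.12 − (+0.054))·2/0.0592 = 2.2297.
So 1·log[Ni²⁺] = 1·log(0.07) − log Q = -1.1549 − (2.2297) = -3.3846; [Ni²⁺] = 10^(-3.3846) ≈ 0.00041 M.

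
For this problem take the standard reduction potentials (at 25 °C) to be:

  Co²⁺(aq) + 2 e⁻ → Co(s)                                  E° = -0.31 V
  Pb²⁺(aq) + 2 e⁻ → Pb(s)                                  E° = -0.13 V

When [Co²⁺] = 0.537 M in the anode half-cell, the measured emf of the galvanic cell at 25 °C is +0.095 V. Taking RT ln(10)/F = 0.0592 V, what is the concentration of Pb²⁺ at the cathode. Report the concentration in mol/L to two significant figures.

0.00072 M

Pb²⁺/Pb is the cathode, Co²⁺/Co the anode: E°cell = +0.18 V, n = 2.
Overall reaction: Pb²⁺(aq) + Co(s) → Pb(s) + Co²⁺(aq); Q = [Co²⁺]^1/[Pb²⁺]^1.
From E = E° − (0.0592/n) log Q: log Q = (E° − E)·n/0.0592 = (+0.18 − (+0.095))·2/0.0592 = 2.8716.
So 1·log[Pb²⁺] = 1·log(0.537) − log Q = -0.2700 − (2.8716) = -3.1416; [Pb²⁺] = 10^(-3.1416) ≈ 0.00072 M.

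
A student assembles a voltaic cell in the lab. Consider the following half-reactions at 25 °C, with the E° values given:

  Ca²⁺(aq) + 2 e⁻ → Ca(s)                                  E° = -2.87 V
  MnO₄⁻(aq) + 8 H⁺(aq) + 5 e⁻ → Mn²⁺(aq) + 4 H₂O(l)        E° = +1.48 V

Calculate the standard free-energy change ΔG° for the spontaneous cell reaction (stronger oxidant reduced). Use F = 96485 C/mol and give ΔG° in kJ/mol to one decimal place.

MnO₄⁻/Mn²⁺ (E° = +1.48 V) is the cathode; Ca²⁺/Ca (E° = -2.87 V) is the anode, so E°cell = +4.35 V.
Balancing electrons gives n = 10 (lcm of 5 and 2).
ΔG° = −nFE° = −(10)(96485)(+4.35) = -4,197,098 J = -4197.1 kJ/mol.

-4197.1 kJ/mol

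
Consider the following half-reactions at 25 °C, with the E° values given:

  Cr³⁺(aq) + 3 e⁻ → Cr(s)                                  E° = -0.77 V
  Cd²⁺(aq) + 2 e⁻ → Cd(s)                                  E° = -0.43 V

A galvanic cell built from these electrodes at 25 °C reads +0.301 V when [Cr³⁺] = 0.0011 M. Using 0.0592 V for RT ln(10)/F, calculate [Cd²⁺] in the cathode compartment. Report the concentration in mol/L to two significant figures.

Cd²⁺/Cd is the cathode, Cr³⁺/Cr the anode: E°cell = +0.34 V, n = 6.
Overall reaction: 3 Cd²⁺(aq) + 2 Cr(s) → 3 Cd(s) + 2 Cr³⁺(aq); Q = [Cr³⁺]^2/[Cd²⁺]^3.
From E = E° − (0.0592/n) log Q: log Q = (E° − E)·n/0.0592 = (+0.34 − (+0.301))·6/0.0592 = 3.9527.
So 3·log[Cd²⁺] = 2·log(0.0011) − log Q = -5.9172 − (3.9527) = -9.8699; log[Cd²⁺] = -9.8699 / 3 = -3.2900; [Cd²⁺] = 10^(-3.2900) ≈ 0.00051 M.

0.00051 M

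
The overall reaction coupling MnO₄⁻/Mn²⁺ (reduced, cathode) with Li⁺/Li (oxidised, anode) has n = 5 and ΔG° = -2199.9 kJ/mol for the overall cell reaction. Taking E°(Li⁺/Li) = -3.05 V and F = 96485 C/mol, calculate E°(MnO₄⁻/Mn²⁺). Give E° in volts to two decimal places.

+1.51 V

E°cell = −ΔG°/(nF) = −(-2199.9×10³)/((5)(96485)) = +4.560 V.
Since MnO₄⁻/Mn²⁺ is the cathode and Li⁺/Li the anode, E°cell = E°(MnO₄⁻/Mn²⁺) − E°(Li⁺/Li).
So E°(MnO₄⁻/Mn²⁺) = E°cell + E°(Li⁺/Li) = +4.560 + (-3.05) = +1.51 V.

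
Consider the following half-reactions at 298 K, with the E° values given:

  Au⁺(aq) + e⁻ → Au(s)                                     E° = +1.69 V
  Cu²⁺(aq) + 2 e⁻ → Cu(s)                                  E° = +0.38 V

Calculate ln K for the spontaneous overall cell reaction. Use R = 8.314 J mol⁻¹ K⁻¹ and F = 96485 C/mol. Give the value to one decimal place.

102.0

Cathode: Au⁺/Au; anode: Cu²⁺/Cu. E°cell = (+1.69) − (+0.38) = +1.31 V, with n = 2.
ΔG° = −nFE° = −RT ln K, so ln K = nFE°/(RT) = (2)(96485)(+1.31) / ((8.314)(298)) = 102.032.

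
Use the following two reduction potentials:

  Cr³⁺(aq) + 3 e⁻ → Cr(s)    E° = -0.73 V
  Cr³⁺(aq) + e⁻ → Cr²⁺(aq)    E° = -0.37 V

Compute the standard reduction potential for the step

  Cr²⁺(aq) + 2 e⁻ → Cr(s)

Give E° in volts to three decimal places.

-0.910 V

Sequential free energies add, so n₃E°₃ = n₁E°₁ + n₂E°₂.
With n₃ = 3, and the known step contributing 1×(-0.37) V, the unknown satisfies 2·E° = 3×(-0.73) − 1×(-0.37) = -1.820.
E° = -1.820 / 2 = -0.910 V.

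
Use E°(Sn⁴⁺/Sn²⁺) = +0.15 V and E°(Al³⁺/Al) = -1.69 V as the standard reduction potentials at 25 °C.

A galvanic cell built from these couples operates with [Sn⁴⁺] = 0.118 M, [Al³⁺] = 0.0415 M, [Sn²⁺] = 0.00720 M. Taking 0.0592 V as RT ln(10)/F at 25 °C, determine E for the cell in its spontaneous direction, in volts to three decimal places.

Sn⁴⁺/Sn²⁺ is the cathode (higher E°), Al³⁺/Al the anode: E°cell = +0.15 − (-1.69) = +1.84 V, n = 6.
Overall: 3 Sn⁴⁺(aq) + 2 Al(s) → 3 Sn²⁺(aq) + 2 Al³⁺(aq)
Q = [Sn²⁺]^3·[Al³⁺]^2 / ([Sn⁴⁺]^3); log Q = -6.408.
E = E° − (0.0592/n) log Q = +1.84 − (0.0592/6)(-6.408) = +1.903 V.

+1.903 V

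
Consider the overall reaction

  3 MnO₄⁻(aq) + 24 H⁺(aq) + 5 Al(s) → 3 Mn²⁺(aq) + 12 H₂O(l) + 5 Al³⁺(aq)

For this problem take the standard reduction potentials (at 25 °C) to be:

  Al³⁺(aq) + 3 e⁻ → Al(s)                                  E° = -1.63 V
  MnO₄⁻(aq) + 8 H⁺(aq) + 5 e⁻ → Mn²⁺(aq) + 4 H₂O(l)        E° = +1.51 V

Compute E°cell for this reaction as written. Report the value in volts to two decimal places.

The MnO₄⁻/Mn²⁺ couple has the higher reduction potential, so it is the cathode; Al³⁺/Al is oxidised at the anode.
E°cell = E°(cathode) − E°(anode) = (+1.51) − (-1.63) = +3.14 V.

+3.14 V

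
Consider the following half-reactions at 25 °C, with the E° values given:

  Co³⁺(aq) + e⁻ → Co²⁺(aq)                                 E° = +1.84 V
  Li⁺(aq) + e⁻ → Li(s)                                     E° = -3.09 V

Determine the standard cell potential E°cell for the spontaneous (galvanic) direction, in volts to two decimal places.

The Co³⁺/Co²⁺ couple has the higher reduction potential, so it is the cathode; Li⁺/Li is oxidised at the anode.
E°cell = E°(cathode) − E°(anode) = (+1.84) − (-3.09) = +4.93 V.

+4.93 V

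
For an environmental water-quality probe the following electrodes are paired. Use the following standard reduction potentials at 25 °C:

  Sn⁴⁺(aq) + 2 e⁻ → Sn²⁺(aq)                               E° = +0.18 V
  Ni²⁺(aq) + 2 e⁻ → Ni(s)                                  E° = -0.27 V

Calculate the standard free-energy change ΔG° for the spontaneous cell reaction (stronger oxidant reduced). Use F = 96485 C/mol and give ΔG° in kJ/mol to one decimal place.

Sn⁴⁺/Sn²⁺ (E° = +0.18 V) is the cathode; Ni²⁺/Ni (E° = -0.27 V) is the anode, so E°cell = +0.45 V.
Balancing electrons gives n = 2 (lcm of 2 and 2).
ΔG° = −nFE° = −(2)(96485)(+0.45) = -86,836 J = -86.8 kJ/mol.

-86.8 kJ/mol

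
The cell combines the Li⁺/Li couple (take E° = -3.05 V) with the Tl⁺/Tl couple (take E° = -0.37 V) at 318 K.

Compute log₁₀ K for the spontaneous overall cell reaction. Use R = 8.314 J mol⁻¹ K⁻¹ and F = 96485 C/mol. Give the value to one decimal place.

Cathode: Tl⁺/Tl; anode: Li⁺/Li. E°cell = (-0.37) − (-3.05) = +2.68 V, with n = 1.
ΔG° = −nFE° = −RT ln K, so ln K = nFE°/(RT) = (1)(96485)(+2.68) / ((8.314)(318)) = 97.804.
log₁₀ K = 97.804 / ln 10 = 42.5.

42.5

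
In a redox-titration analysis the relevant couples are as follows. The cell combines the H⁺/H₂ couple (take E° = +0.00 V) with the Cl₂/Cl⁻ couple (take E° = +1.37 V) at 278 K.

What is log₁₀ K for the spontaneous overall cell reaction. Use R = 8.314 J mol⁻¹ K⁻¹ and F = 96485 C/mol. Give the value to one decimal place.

Cathode: Cl₂/Cl⁻; anode: H⁺/H₂. E°cell = (+1.37) − (+0.00) = +1.37 V, with n = 2.
ΔG° = −nFE° = −RT ln K, so ln K = nFE°/(RT) = (2)(96485)(+1.37) / ((8.314)(278)) = 114.381.
log₁₀ K = 114.381 / ln 10 = 49.7.

49.7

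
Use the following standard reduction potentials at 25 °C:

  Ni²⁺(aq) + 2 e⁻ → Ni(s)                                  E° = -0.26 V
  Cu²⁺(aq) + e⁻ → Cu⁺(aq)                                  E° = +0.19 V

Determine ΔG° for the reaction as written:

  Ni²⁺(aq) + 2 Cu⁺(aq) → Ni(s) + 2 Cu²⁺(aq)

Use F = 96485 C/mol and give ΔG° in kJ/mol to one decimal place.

+86.8 kJ/mol

As written, Ni²⁺/Ni is reduced (cathode) and Cu²⁺/Cu⁺ is oxidised (anode), so E°cell = (-0.26) − (+0.19) = -0.45 V.
Balancing electrons gives n = 2.
ΔG° = −nFE° = −(2)(96485)(-0.45) = 86,836 J = +86.8 kJ/mol.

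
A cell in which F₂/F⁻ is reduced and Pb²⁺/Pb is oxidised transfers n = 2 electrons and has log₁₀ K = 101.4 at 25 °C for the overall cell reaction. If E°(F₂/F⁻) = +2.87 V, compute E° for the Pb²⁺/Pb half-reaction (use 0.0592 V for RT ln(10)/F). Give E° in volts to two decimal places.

-0.13 V

E°cell = (0.0592/n)·log K = (0.0592/2)(101.4) = +3.001 V.
Since F₂/F⁻ is the cathode and Pb²⁺/Pb the anode, E°cell = E°(F₂/F⁻) − E°(Pb²⁺/Pb).
So E°(Pb²⁺/Pb) = E°(F₂/F⁻) − E°cell = (+2.87) − (+3.001) = -0.13 V.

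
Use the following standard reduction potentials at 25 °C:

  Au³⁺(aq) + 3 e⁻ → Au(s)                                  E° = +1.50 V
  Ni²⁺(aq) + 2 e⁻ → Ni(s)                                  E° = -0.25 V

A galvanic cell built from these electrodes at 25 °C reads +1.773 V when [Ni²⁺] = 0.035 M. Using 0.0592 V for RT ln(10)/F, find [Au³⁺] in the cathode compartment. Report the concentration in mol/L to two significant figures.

Au³⁺/Au is the cathode, Ni²⁺/Ni the anode: E°cell = +1.75 V, n = 6.
Overall reaction: 2 Au³⁺(aq) + 3 Ni(s) → 2 Au(s) + 3 Ni²⁺(aq); Q = [Ni²⁺]^3/[Au³⁺]^2.
From E = E° − (0.0592/n) log Q: log Q = (E° − E)·n/0.0592 = (+1.75 − (+1.773))·6/0.0592 = -2.3311.
So 2·log[Au³⁺] = 3·log(0.035) − log Q = -4.3678 − (-2.3311) = -2.0367; log[Au³⁺] = -2.0367 / 2 = -1.0184; [Au³⁺] = 10^(-1.0184) ≈ 0.096 M.

0.096 M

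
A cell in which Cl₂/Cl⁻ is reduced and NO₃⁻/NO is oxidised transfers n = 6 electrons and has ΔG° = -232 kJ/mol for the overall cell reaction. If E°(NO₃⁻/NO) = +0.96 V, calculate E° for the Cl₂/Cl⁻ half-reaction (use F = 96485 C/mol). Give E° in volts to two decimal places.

E°cell = −ΔG°/(nF) = −(-232×10³)/((6)(96485)) = +0.401 V.
Since Cl₂/Cl⁻ is the cathode and NO₃⁻/NO the anode, E°cell = E°(Cl₂/Cl⁻) − E°(NO₃⁻/NO).
So E°(Cl₂/Cl⁻) = E°cell + E°(NO₃⁻/NO) = +0.401 + (+0.96) = +1.36 V.

+1.36 V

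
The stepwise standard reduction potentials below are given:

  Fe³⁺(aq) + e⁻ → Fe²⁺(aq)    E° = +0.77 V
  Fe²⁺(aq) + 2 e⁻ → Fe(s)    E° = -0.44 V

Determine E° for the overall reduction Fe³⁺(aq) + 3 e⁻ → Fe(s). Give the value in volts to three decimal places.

Since ΔG° = −nFE° is additive over sequential reductions, n₃E°₃ = n₁E°₁ + n₂E°₂.
E°₃ = (1×+0.77 + 2×-0.44) / 3 = (-0.110) / 3 = -0.037 V.

-0.037 V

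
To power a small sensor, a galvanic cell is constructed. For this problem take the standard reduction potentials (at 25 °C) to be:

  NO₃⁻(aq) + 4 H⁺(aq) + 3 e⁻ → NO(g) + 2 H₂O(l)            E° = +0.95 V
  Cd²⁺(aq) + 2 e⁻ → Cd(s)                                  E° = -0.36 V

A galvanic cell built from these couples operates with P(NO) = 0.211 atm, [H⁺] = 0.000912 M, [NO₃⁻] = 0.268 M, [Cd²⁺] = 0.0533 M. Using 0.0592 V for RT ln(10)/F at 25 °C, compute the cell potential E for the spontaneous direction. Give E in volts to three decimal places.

NO₃⁻/NO is the cathode (higher E°), Cd²⁺/Cd the anode: E°cell = +0.95 − (-0.36) = +1.31 V, n = 6.
Overall: 2 NO₃⁻(aq) + 8 H⁺(aq) + 3 Cd(s) → 2 NO(g) + 4 H₂O(l) + 3 Cd²⁺(aq)
Q = P(NO)^2·[Cd²⁺]^3 / ([NO₃⁻]^2·[H⁺]^8); log Q = 20.293.
E = E° − (0.0592/n) log Q = +1.31 − (0.0592/6)(20.293) = +1.110 V.

+1.110 V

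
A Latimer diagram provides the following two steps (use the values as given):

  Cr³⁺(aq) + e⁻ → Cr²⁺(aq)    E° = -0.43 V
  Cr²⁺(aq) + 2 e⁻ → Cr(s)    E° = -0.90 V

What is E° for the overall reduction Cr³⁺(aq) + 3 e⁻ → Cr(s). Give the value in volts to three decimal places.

Since ΔG° = −nFE° is additive over sequential reductions, n₃E°₃ = n₁E°₁ + n₂E°₂.
E°₃ = (1×-0.43 + 2×-0.90) / 3 = (-2.230) / 3 = -0.743 V.

-0.743 V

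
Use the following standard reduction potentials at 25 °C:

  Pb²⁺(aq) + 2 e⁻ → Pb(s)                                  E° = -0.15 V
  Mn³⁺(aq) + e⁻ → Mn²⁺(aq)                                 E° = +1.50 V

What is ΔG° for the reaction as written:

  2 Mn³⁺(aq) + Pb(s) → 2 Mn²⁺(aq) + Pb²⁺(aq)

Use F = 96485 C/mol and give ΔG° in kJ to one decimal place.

-318.4 kJ

As written, Mn³⁺/Mn²⁺ is reduced (cathode) and Pb²⁺/Pb is oxidised (anode), so E°cell = (+1.50) − (-0.15) = +1.65 V.
Balancing electrons gives n = 2.
ΔG° = −nFE° = −(2)(96485)(+1.65) = -318,400 J = -318.4 kJ.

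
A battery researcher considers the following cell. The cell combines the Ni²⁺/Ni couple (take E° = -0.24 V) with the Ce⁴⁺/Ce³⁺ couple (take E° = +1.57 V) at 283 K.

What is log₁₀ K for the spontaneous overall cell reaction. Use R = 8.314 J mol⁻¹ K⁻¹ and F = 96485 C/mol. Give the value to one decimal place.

Cathode: Ce⁴⁺/Ce³⁺; anode: Ni²⁺/Ni. E°cell = (+1.57) − (-0.24) = +1.81 V, with n = 2.
ΔG° = −nFE° = −RT ln K, so ln K = nFE°/(RT) = (2)(96485)(+1.81) / ((8.314)(283)) = 148.447.
log₁₀ K = 148.447 / ln 10 = 64.5.

64.5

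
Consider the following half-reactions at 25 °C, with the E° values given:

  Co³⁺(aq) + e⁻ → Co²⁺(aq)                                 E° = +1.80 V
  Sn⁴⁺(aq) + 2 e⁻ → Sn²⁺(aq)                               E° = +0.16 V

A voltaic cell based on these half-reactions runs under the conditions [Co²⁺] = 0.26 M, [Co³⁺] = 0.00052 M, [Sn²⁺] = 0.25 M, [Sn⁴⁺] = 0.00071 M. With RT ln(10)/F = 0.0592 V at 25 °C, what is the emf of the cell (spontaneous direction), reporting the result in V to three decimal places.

Co³⁺/Co²⁺ is the cathode (higher E°), Sn⁴⁺/Sn²⁺ the anode: E°cell = +1.80 − (+0.16) = +1.64 V, n = 2.
Overall: 2 Co³⁺(aq) + Sn²⁺(aq) → 2 Co²⁺(aq) + Sn⁴⁺(aq)
Q = [Co²⁺]^2·[Sn⁴⁺] / ([Co³⁺]^2·[Sn²⁺]); log Q = 2.851.
E = E° − (0.0592/n) log Q = +1.64 − (0.0592/2)(2.851) = +1.556 V.

+1.556 V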